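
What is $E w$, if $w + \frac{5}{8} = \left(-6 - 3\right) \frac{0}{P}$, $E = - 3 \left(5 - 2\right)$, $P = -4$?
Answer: $\frac{45}{8} \approx 5.625$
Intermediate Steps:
$E = -9$ ($E = \left(-3\right) 3 = -9$)
$w = - \frac{5}{8}$ ($w = - \frac{5}{8} + \left(-6 - 3\right) \frac{0}{-4} = - \frac{5}{8} - 9 \cdot 0 \left(- \frac{1}{4}\right) = - \frac{5}{8} - 0 = - \frac{5}{8} + 0 = - \frac{5}{8} \approx -0.625$)
$E w = \left(-9\right) \left(- \frac{5}{8}\right) = \frac{45}{8}$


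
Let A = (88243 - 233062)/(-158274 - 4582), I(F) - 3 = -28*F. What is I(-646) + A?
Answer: 2946372715/162856 ≈ 18092.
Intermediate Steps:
I(F) = 3 - 28*F
A = 144819/162856 (A = -144819/(-162856) = -144819*(-1/162856) = 144819/162856 ≈ 0.88925)
I(-646) + A = (3 - 28*(-646)) + 144819/162856 = (3 + 18088) + 144819/162856 = 18091 + 144819/162856 = 2946372715/162856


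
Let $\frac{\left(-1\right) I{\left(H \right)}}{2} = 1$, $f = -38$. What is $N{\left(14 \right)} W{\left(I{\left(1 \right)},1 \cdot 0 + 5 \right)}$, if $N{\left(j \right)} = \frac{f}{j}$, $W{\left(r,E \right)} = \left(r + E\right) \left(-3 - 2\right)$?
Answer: $\frac{285}{7} \approx 40.714$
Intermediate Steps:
$I{\left(H \right)} = -2$ ($I{\left(H \right)} = \left(-2\right) 1 = -2$)
$W{\left(r,E \right)} = - 5 E - 5 r$ ($W{\left(r,E \right)} = \left(E + r\right) \left(-5\right) = - 5 E - 5 r$)
$N{\left(j \right)} = - \frac{38}{j}$
$N{\left(14 \right)} W{\left(I{\left(1 \right)},1 \cdot 0 + 5 \right)} = - \frac{38}{14} \left(- 5 \left(1 \cdot 0 + 5\right) - -10\right) = \left(-38\right) \frac{1}{14} \left(- 5 \left(0 + 5\right) + 10\right) = - \frac{19 \left(\left(-5\right) 5 + 10\right)}{7} = - \frac{19 \left(-25 + 10\right)}{7} = \left(- \frac{19}{7}\right) \left(-15\right) = \frac{285}{7}$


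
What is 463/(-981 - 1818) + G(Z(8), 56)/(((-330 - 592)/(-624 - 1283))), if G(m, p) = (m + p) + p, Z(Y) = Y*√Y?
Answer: 298697365/1290339 + 15256*√2/461 ≈ 278.29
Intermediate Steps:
Z(Y) = Y^(3/2)
G(m, p) = m + 2*p
463/(-981 - 1818) + G(Z(8), 56)/(((-330 - 592)/(-624 - 1283))) = 463/(-981 - 1818) + (8^(3/2) + 2*56)/(((-330 - 592)/(-624 - 1283))) = 463/(-2799) + (16*√2 + 112)/((-922/(-1907))) = 463*(-1/2799) + (112 + 16*√2)/((-922*(-1/1907))) = -463/2799 + (112 + 16*√2)/(922/1907) = -463/2799 + (112 + 16*√2)*(1907/922) = -463/2799 + (106792/461 + 15256*√2/461) = 298697365/1290339 + 15256*√2/461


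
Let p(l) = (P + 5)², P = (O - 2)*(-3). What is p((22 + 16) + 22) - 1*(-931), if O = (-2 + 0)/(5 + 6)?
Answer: 128780/121 ≈ 1064.3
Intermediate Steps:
O = -2/11 ≈ -0.18182
P = 72/11 (P = (-2/11 - 2)*(-3) = -24/11*(-3) = 72/11 ≈ 6.5455)
p(l) = 16129/121 (p(l) = (72/11 + 5)² = (127/11)² = 16129/121)
p((22 + 16) + 22) - 1*(-931) = 16129/121 - 1*(-931) = 16129/121 + 931 = 128780/121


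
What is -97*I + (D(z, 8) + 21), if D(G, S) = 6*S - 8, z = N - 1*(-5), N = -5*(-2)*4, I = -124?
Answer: 12089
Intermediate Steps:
N = 40 (N = 10*4 = 40)
z = 45 (z = 40 - 1*(-5) = 40 + 5 = 45)
D(G, S) = -8 + 6*S
-97*I + (D(z, 8) + 21) = -97*(-124) + ((-8 + 6*8) + 21) = 12028 + ((-8 + 48) + 21) = 12028 + (40 + 21) = 12028 + 61 = 12089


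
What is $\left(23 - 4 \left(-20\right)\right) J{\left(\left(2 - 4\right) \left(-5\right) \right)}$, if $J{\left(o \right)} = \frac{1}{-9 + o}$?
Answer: $103$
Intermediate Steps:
$\left(23 - 4 \left(-20\right)\right) J{\left(\left(2 - 4\right) \left(-5\right) \right)} = \frac{23 - 4 \left(-20\right)}{-9 + \left(2 - 4\right) \left(-5\right)} = \frac{23 - -80}{-9 - -10} = \frac{23 + 80}{-9 + 10} = \frac{103}{1} = 103 \cdot 1 = 103$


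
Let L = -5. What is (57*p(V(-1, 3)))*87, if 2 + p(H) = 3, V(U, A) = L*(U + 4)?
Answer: 4959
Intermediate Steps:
V(U, A) = -20 - 5*U (V(U, A) = -5*(U + 4) = -5*(4 + U) = -20 - 5*U)
p(H) = 1 (p(H) = -2 + 3 = 1)
(57*p(V(-1, 3)))*87 = (57*1)*87 = 57*87 = 4959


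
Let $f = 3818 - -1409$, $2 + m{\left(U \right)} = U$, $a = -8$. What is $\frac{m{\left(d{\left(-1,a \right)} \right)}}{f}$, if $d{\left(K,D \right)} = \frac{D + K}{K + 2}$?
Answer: $- \frac{11}{5227} \approx -0.0021045$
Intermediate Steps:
$d{\left(K,D \right)} = \frac{D + K}{2 + K}$
$m{\left(U \right)} = -2 + U$
$f = 5227$ ($f = 3818 + 1409 = 5227$)
$\frac{m{\left(d{\left(-1,a \right)} \right)}}{f} = \frac{-2 + \frac{-8 - 1}{2 - 1}}{5227} = \left(-2 + 1^{-1} \left(-9\right)\right) \frac{1}{5227} = \left(-2 + 1 \left(-9\right)\right) \frac{1}{5227} = \left(-2 - 9\right) \frac{1}{5227} = \left(-11\right) \frac{1}{5227} = - \frac{11}{5227}$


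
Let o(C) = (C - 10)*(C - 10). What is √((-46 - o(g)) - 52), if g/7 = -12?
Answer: I*√8934 ≈ 94.52*I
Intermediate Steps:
g = -84 (g = 7*(-12) = -84)
o(C) = (-10 + C)² (o(C) = (-10 + C)*(-10 + C) = (-10 + C)²)
√((-46 - o(g)) - 52) = √((-46 - (-10 - 84)²) - 52) = √((-46 - 1*(-94)²) - 52) = √((-46 - 1*8836) - 52) = √((-46 - 8836) - 52) = √(-8882 - 52) = √(-8934) = I*√8934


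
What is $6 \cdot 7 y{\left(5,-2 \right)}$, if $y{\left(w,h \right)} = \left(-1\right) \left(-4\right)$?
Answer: $168$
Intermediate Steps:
$y{\left(w,h \right)} = 4$
$6 \cdot 7 y{\left(5,-2 \right)} = 6 \cdot 7 \cdot 4 = 42 \cdot 4 = 168$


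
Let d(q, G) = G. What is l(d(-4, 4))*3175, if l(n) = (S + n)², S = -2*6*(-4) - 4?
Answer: 7315200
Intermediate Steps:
S = 44 (S = -12*(-4) - 4 = 48 - 4 = 44)
l(n) = (44 + n)²
l(d(-4, 4))*3175 = (44 + 4)²*3175 = 48²*3175 = 2304*3175 = 7315200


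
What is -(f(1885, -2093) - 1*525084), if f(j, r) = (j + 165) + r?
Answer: 525127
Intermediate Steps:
f(j, r) = 165 + j + r (f(j, r) = (165 + j) + r = 165 + j + r)
-(f(1885, -2093) - 1*525084) = -((165 + 1885 - 2093) - 1*525084) = -(-43 - 525084) = -1*(-525127) = 525127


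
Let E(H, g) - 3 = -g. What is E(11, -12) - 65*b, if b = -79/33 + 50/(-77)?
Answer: 49160/231 ≈ 212.81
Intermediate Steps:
E(H, g) = 3 - g
b = -703/231 (b = -79*1/33 + 50*(-1/77) = -79/33 - 50/77 = -703/231 ≈ -3.0433)
E(11, -12) - 65*b = (3 - 1*(-12)) - 65*(-703/231) = (3 + 12) + 45695/231 = 15 + 45695/231 = 49160/231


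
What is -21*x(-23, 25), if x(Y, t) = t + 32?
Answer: -1197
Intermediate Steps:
x(Y, t) = 32 + t
-21*x(-23, 25) = -21*(32 + 25) = -21*57 = -1197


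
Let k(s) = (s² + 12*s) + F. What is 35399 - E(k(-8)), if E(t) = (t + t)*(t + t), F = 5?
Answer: 32483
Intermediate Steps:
k(s) = 5 + s² + 12*s (k(s) = (s² + 12*s) + 5 = 5 + s² + 12*s)
E(t) = 4*t² (E(t) = (2*t)*(2*t) = 4*t²)
35399 - E(k(-8)) = 35399 - 4*(5 + (-8)² + 12*(-8))² = 35399 - 4*(5 + 64 - 96)² = 35399 - 4*(-27)² = 35399 - 4*729 = 35399 - 1*2916 = 35399 - 2916 = 32483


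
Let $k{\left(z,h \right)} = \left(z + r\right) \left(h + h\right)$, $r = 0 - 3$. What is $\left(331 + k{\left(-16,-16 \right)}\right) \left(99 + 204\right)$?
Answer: $284517$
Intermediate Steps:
$r = -3$
$k{\left(z,h \right)} = 2 h \left(-3 + z\right)$ ($k{\left(z,h \right)} = \left(z - 3\right) \left(h + h\right) = \left(-3 + z\right) 2 h = 2 h \left(-3 + z\right)$)
$\left(331 + k{\left(-16,-16 \right)}\right) \left(99 + 204\right) = \left(331 + 2 \left(-16\right) \left(-3 - 16\right)\right) \left(99 + 204\right) = \left(331 + 2 \left(-16\right) \left(-19\right)\right) 303 = \left(331 + 608\right) 303 = 939 \cdot 303 = 284517$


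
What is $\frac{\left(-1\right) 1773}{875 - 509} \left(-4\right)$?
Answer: $\frac{1182}{61} \approx 19.377$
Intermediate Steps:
$\frac{\left(-1\right) 1773}{875 - 509} \left(-4\right) = - \frac{1773}{875 - 509} \left(-4\right) = - \frac{1773}{366} \left(-4\right) = \left(-1773\right) \frac{1}{366} \left(-4\right) = \left(- \frac{591}{122}\right) \left(-4\right) = \frac{1182}{61}$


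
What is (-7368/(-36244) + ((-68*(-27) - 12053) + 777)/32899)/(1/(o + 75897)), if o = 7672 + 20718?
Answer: -2600488326134/298097839 ≈ -8723.6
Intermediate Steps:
o = 28390
(-7368/(-36244) + ((-68*(-27) - 12053) + 777)/32899)/(1/(o + 75897)) = (-7368/(-36244) + ((-68*(-27) - 12053) + 777)/32899)/(1/(28390 + 75897)) = (-7368*(-1/36244) + ((1836 - 12053) + 777)*(1/32899))/(1/104287) = (1842/9061 + (-10217 + 777)*(1/32899))/(1/104287) = (1842/9061 - 9440*1/32899)*104287 = (1842/9061 - 9440/32899)*104287 = -24935882/298097839*104287 = -2600488326134/298097839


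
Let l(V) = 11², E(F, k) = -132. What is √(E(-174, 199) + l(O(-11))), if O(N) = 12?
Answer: I*√11 ≈ 3.3166*I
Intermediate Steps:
l(V) = 121
√(E(-174, 199) + l(O(-11))) = √(-132 + 121) = √(-11) = I*√11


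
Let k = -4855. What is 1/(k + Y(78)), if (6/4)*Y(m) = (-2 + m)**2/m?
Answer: -117/562259 ≈ -0.00020809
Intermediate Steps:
Y(m) = 2*(-2 + m)**2/(3*m) (Y(m) = 2*((-2 + m)**2/m)/3 = 2*(-2 + m)**2/(3*m))
1/(k + Y(78)) = 1/(-4855 + (2/3)*(-2 + 78)**2/78) = 1/(-4855 + (2/3)*(1/78)*76**2) = 1/(-4855 + (2/3)*(1/78)*5776) = 1/(-4855 + 5776/117) = 1/(-562259/117) = -117/562259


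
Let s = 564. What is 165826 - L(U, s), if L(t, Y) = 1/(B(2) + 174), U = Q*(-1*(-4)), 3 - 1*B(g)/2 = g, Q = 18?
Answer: 29185375/176 ≈ 1.6583e+5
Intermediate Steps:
B(g) = 6 - 2*g
U = 72 (U = 18*(-1*(-4)) = 18*4 = 72)
L(t, Y) = 1/176 (L(t, Y) = 1/((6 - 2*2) + 174) = 1/((6 - 4) + 174) = 1/(2 + 174) = 1/176)
165826 - L(U, s) = 165826 - 1*1/176 = 165826 - 1/176 = 29185375/176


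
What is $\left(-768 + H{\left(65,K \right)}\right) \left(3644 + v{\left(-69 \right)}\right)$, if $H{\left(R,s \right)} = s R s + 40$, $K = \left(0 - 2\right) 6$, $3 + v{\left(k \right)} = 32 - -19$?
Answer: $31869344$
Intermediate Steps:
$v{\left(k \right)} = 48$ ($v{\left(k \right)} = -3 + \left(32 - -19\right) = -3 + \left(32 + 19\right) = -3 + 51 = 48$)
$K = -12$ ($K = \left(-2\right) 6 = -12$)
$H{\left(R,s \right)} = 40 + R s^{2}$ ($H{\left(R,s \right)} = R s s + 40 = R s^{2} + 40 = 40 + R s^{2}$)
$\left(-768 + H{\left(65,K \right)}\right) \left(3644 + v{\left(-69 \right)}\right) = \left(-768 + \left(40 + 65 \left(-12\right)^{2}\right)\right) \left(3644 + 48\right) = \left(-768 + \left(40 + 65 \cdot 144\right)\right) 3692 = \left(-768 + \left(40 + 9360\right)\right) 3692 = \left(-768 + 9400\right) 3692 = 8632 \cdot 3692 = 31869344$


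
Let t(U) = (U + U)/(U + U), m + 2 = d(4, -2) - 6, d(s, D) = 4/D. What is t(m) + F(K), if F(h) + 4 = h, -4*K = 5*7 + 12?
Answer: -59/4 ≈ -14.750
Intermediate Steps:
K = -47/4 (K = -(5*7 + 12)/4 = -(35 + 12)/4 = -¼*47 = -47/4 ≈ -11.750)
F(h) = -4 + h
m = -10 (m = -2 + (4/(-2) - 6) = -2 + (4*(-½) - 6) = -2 + (-2 - 6) = -2 - 8 = -10)
t(U) = 1 (t(U) = (2*U)/((2*U)) = (2*U)*(1/(2*U)) = 1)
t(m) + F(K) = 1 + (-4 - 47/4) = 1 - 63/4 = -59/4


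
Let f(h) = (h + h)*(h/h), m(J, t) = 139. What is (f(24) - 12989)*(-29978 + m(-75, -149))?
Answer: 386146499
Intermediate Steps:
f(h) = 2*h (f(h) = (2*h)*1 = 2*h)
(f(24) - 12989)*(-29978 + m(-75, -149)) = (2*24 - 12989)*(-29978 + 139) = (48 - 12989)*(-29839) = -12941*(-29839) = 386146499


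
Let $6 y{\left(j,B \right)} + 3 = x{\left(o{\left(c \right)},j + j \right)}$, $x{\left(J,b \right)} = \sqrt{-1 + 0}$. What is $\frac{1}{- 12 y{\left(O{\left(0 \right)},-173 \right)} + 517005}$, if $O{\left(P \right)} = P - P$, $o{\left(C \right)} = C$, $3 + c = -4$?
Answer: $\frac{517011}{267300374125} + \frac{2 i}{267300374125} \approx 1.9342 \cdot 10^{-6} + 7.4822 \cdot 10^{-12} i$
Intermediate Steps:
$c = -7$ ($c = -3 - 4 = -7$)
$x{\left(J,b \right)} = i$ ($x{\left(J,b \right)} = \sqrt{-1} = i$)
$O{\left(P \right)} = 0$
$y{\left(j,B \right)} = - \frac{1}{2} + \frac{i}{6}$
$\frac{1}{- 12 y{\left(O{\left(0 \right)},-173 \right)} + 517005} = \frac{1}{- 12 \left(- \frac{1}{2} + \frac{i}{6}\right) + 517005} = \frac{1}{\left(6 - 2 i\right) + 517005} = \frac{1}{517011 - 2 i} = \frac{517011 + 2 i}{267300374125}$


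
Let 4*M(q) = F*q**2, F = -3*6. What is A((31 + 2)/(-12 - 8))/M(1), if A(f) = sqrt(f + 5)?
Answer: -sqrt(335)/45 ≈ -0.40673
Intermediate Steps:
F = -18
A(f) = sqrt(5 + f)
M(q) = -9*q**2/2 (M(q) = (-18*q**2)/4 = -9*q**2/2)
A((31 + 2)/(-12 - 8))/M(1) = sqrt(5 + (31 + 2)/(-12 - 8))/((-9/2*1**2)) = sqrt(5 + 33/(-20))/((-9/2*1)) = sqrt(5 + 33*(-1/20))/(-9/2) = sqrt(5 - 33/20)*(-2/9) = sqrt(67/20)*(-2/9) = (sqrt(335)/10)*(-2/9) = -sqrt(335)/45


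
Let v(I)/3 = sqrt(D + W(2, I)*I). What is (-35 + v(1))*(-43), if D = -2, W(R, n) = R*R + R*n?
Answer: 1247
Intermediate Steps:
W(R, n) = R**2 + R*n
v(I) = 3*sqrt(-2 + I*(4 + 2*I)) (v(I) = 3*sqrt(-2 + (2*(2 + I))*I) = 3*sqrt(-2 + (4 + 2*I)*I) = 3*sqrt(-2 + I*(4 + 2*I)))
(-35 + v(1))*(-43) = (-35 + 3*sqrt(2)*sqrt(-1 + 1*(2 + 1)))*(-43) = (-35 + 3*sqrt(2)*sqrt(-1 + 1*3))*(-43) = (-35 + 3*sqrt(2)*sqrt(-1 + 3))*(-43) = (-35 + 3*sqrt(2)*sqrt(2))*(-43) = (-35 + 6)*(-43) = -29*(-43) = 1247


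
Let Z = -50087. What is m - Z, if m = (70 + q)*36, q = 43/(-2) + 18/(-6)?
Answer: 51725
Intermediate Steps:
q = -49/2 (q = 43*(-½) + 18*(-⅙) = -43/2 - 3 = -49/2 ≈ -24.500)
m = 1638 (m = (70 - 49/2)*36 = (91/2)*36 = 1638)
m - Z = 1638 - 1*(-50087) = 1638 + 50087 = 51725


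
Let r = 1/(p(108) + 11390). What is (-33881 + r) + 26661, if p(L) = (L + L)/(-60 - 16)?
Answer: -1562090301/216356 ≈ -7220.0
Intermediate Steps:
p(L) = -L/38 (p(L) = (2*L)/(-76) = (2*L)*(-1/76) = -L/38)
r = 19/216356 (r = 1/(-1/38*108 + 11390) = 1/(-54/19 + 11390) = 1/(216356/19) = 19/216356 ≈ 8.7818e-5)
(-33881 + r) + 26661 = (-33881 + 19/216356) + 26661 = -7330357617/216356 + 26661 = -1562090301/216356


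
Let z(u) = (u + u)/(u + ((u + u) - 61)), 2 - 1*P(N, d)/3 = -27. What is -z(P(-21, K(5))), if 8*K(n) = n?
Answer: -87/100 ≈ -0.87000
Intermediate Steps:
K(n) = n/8
P(N, d) = 87 (P(N, d) = 6 - 3*(-27) = 6 + 81 = 87)
z(u) = 2*u/(-61 + 3*u) (z(u) = (2*u)/(u + (2*u - 61)) = (2*u)/(u + (-61 + 2*u)) = (2*u)/(-61 + 3*u) = 2*u/(-61 + 3*u))
-z(P(-21, K(5))) = -2*87/(-61 + 3*87) = -2*87/(-61 + 261) = -2*87/200 = -1*87/100 = -87/100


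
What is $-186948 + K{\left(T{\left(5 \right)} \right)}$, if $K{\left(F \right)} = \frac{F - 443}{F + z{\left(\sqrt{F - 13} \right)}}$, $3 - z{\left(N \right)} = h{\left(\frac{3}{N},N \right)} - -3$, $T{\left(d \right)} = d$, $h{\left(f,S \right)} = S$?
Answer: $- \frac{2057158}{11} - \frac{292 i \sqrt{2}}{11} \approx -1.8701 \cdot 10^{5} - 37.541 i$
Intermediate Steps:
$z{\left(N \right)} = - N$ ($z{\left(N \right)} = 3 - \left(N - -3\right) = 3 - \left(N + 3\right) = 3 - \left(3 + N\right) = - N$)
$K{\left(F \right)} = \frac{-443 + F}{F - \sqrt{-13 + F}}$ ($K{\left(F \right)} = \frac{F - 443}{F - \sqrt{F - 13}} = \frac{-443 + F}{F - \sqrt{-13 + F}}$)
$-186948 + K{\left(T{\left(5 \right)} \right)} = -186948 + \frac{-443 + 5}{5 - \sqrt{-13 + 5}} = -186948 + \frac{1}{5 - \sqrt{-8}} \left(-438\right) = -186948 + \frac{1}{5 - 2 i \sqrt{2}} \left(-438\right) = -186948 - \frac{438}{5 - 2 i \sqrt{2}}$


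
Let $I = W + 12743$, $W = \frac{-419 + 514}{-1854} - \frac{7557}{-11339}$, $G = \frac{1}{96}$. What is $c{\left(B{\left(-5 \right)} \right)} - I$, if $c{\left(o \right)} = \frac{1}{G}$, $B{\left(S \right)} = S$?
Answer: $- \frac{265884566855}{21022506} \approx -12648.0$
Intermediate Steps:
$G = \frac{1}{96} \approx 0.010417$
$W = \frac{12933473}{21022506}$ ($W = 95 \left(- \frac{1}{1854}\right) - - \frac{7557}{11339} = - \frac{95}{1854} + \frac{7557}{11339} = \frac{12933473}{21022506} \approx 0.61522$)
$c{\left(o \right)} = 96$ ($c{\left(o \right)} = \frac{1}{\frac{1}{96}} = 96$)
$I = \frac{267902727431}{21022506}$ ($I = \frac{12933473}{21022506} + 12743 = \frac{267902727431}{21022506} \approx 12744.0$)
$c{\left(B{\left(-5 \right)} \right)} - I = 96 - \frac{267902727431}{21022506} = - \frac{265884566855}{21022506}$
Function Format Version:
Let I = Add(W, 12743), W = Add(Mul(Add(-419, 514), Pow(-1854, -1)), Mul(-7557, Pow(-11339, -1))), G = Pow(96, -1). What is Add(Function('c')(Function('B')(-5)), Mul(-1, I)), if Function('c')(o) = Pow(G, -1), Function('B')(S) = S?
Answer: Rational(-265884566855, 21022506) ≈ -12648.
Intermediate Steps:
G = Rational(1, 96) ≈ 0.010417
W = Rational(12933473, 21022506) (W = Add(Mul(95, Rational(-1, 1854)), Mul(-7557, Rational(-1, 11339))) = Add(Rational(-95, 1854), Rational(7557, 11339)) = Rational(12933473, 21022506) ≈ 0.61522)
Function('c')(o) = 96 (Function('c')(o) = Pow(Rational(1, 96), -1) = 96)
I = Rational(267902727431, 21022506) (I = Add(Rational(12933473, 21022506), 12743) = Rational(267902727431, 21022506) ≈ 12744.)
Add(Function('c')(Function('B')(-5)), Mul(-1, I)) = Add(96, Mul(-1, Rational(267902727431, 21022506))) = Add(96, Rational(-267902727431, 21022506)) = Rational(-265884566855, 21022506)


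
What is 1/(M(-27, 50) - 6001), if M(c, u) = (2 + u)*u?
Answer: -1/3401 ≈ -0.00029403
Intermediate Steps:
M(c, u) = u*(2 + u)
1/(M(-27, 50) - 6001) = 1/(50*(2 + 50) - 6001) = 1/(50*52 - 6001) = 1/(2600 - 6001) = 1/(-3401) = -1/3401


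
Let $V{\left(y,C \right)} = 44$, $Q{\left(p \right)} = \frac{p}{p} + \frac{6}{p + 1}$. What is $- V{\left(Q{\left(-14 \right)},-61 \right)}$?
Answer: $-44$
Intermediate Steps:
$Q{\left(p \right)} = 1 + \frac{6}{1 + p}$
$- V{\left(Q{\left(-14 \right)},-61 \right)} = \left(-1\right) 44 = -44$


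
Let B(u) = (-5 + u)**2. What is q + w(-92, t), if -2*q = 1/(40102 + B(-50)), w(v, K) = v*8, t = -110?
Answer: -63482945/86254 ≈ -736.00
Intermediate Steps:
w(v, K) = 8*v
q = -1/86254 (q = -1/(2*(40102 + (-5 - 50)**2)) = -1/(2*(40102 + (-55)**2)) = -1/(2*(40102 + 3025)) = -1/2/43127 = -1/2*1/43127 = -1/86254 ≈ -1.1594e-5)
q + w(-92, t) = -1/86254 + 8*(-92) = -1/86254 - 736 = -63482945/86254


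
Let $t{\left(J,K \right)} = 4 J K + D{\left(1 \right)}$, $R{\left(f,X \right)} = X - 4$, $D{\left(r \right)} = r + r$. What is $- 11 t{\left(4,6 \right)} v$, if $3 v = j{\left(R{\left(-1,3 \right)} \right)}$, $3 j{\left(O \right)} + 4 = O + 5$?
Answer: $0$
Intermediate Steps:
$D{\left(r \right)} = 2 r$
$R{\left(f,X \right)} = -4 + X$
$j{\left(O \right)} = \frac{1}{3} + \frac{O}{3}$ ($j{\left(O \right)} = - \frac{4}{3} + \frac{O + 5}{3} = - \frac{4}{3} + \frac{5 + O}{3} = - \frac{4}{3} + \left(\frac{5}{3} + \frac{O}{3}\right) = \frac{1}{3} + \frac{O}{3}$)
$v = 0$ ($v = \frac{\frac{1}{3} + \frac{-4 + 3}{3}}{3} = \frac{\frac{1}{3} + \frac{1}{3} \left(-1\right)}{3} = \frac{\frac{1}{3} - \frac{1}{3}}{3} = \frac{1}{3} \cdot 0 = 0$)
$t{\left(J,K \right)} = 2 + 4 J K$ ($t{\left(J,K \right)} = 4 J K + 2 \cdot 1 = 4 J K + 2 = 2 + 4 J K$)
$- 11 t{\left(4,6 \right)} v = - 11 \left(2 + 4 \cdot 4 \cdot 6\right) 0 = - 11 \left(2 + 96\right) 0 = \left(-11\right) 98 \cdot 0 = \left(-1078\right) 0 = 0$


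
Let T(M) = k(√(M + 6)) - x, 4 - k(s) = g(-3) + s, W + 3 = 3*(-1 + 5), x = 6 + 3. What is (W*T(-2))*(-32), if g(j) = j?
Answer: 1152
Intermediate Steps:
x = 9
W = 9 (W = -3 + 3*(-1 + 5) = -3 + 3*4 = -3 + 12 = 9)
k(s) = 7 - s (k(s) = 4 - (-3 + s) = 4 + (3 - s) = 7 - s)
T(M) = -2 - √(6 + M) (T(M) = (7 - √(M + 6)) - 1*9 = (7 - √(6 + M)) - 9 = -2 - √(6 + M))
(W*T(-2))*(-32) = (9*(-2 - √(6 - 2)))*(-32) = (9*(-2 - √4))*(-32) = (9*(-2 - 1*2))*(-32) = (9*(-2 - 2))*(-32) = (9*(-4))*(-32) = -36*(-32) = 1152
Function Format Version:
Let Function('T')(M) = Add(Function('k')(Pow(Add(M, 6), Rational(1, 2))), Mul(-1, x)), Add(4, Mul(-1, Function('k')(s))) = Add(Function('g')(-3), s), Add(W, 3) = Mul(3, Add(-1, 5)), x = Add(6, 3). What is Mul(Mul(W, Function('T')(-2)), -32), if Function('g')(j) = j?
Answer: 1152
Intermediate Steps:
x = 9
W = 9 (W = Add(-3, Mul(3, Add(-1, 5))) = Add(-3, Mul(3, 4)) = Add(-3, 12) = 9)
Function('k')(s) = Add(7, Mul(-1, s)) (Function('k')(s) = Add(4, Mul(-1, Add(-3, s))) = Add(4, Add(3, Mul(-1, s))) = Add(7, Mul(-1, s)))
Function('T')(M) = Add(-2, Mul(-1, Pow(Add(6, M), Rational(1, 2)))) (Function('T')(M) = Add(Add(7, Mul(-1, Pow(Add(M, 6), Rational(1, 2)))), Mul(-1, 9)) = Add(Add(7, Mul(-1, Pow(Add(6, M), Rational(1, 2)))), -9) = Add(-2, Mul(-1, Pow(Add(6, M), Rational(1, 2)))))
Mul(Mul(W, Function('T')(-2)), -32) = Mul(Mul(9, Add(-2, Mul(-1, Pow(Add(6, -2), Rational(1, 2))))), -32) = Mul(Mul(9, Add(-2, Mul(-1, Pow(4, Rational(1, 2))))), -32) = Mul(Mul(9, Add(-2, Mul(-1, 2))), -32) = Mul(Mul(9, Add(-2, -2)), -32) = Mul(Mul(9, -4), -32) = Mul(-36, -32) = 1152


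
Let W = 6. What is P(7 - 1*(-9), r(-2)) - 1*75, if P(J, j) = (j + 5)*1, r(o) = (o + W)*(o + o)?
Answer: -86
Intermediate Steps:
r(o) = 2*o*(6 + o) (r(o) = (o + 6)*(o + o) = (6 + o)*(2*o) = 2*o*(6 + o))
P(J, j) = 5 + j (P(J, j) = (5 + j)*1 = 5 + j)
P(7 - 1*(-9), r(-2)) - 1*75 = (5 + 2*(-2)*(6 - 2)) - 1*75 = (5 + 2*(-2)*4) - 75 = (5 - 16) - 75 = -11 - 75 = -86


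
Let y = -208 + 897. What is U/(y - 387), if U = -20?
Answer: -10/151 ≈ -0.066225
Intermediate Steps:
y = 689
U/(y - 387) = -20/(689 - 387) = -20/302 = -20*1/302 = -10/151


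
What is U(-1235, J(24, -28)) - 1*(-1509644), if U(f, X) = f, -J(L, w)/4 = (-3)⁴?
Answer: 1508409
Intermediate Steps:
J(L, w) = -324 (J(L, w) = -4*(-3)⁴ = -4*81 = -324)
U(-1235, J(24, -28)) - 1*(-1509644) = -1235 - 1*(-1509644) = -1235 + 1509644 = 1508409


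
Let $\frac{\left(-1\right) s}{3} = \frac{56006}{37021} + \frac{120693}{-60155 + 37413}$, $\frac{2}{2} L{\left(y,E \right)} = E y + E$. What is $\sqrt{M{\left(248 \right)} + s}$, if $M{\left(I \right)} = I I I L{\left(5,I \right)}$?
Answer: $\frac{15 \sqrt{71503789269654959110542226}}{841931582} \approx 1.5065 \cdot 10^{5}$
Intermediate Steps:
$L{\left(y,E \right)} = E + E y$ ($L{\left(y,E \right)} = E y + E = E + E y$)
$M{\left(I \right)} = 6 I^{4}$ ($M{\left(I \right)} = I I I I \left(1 + 5\right) = I^{2} I I 6 = I^{3} \cdot 6 I = 6 I^{4}$)
$s = \frac{9583461303}{841931582}$ ($s = - 3 \left(\frac{56006}{37021} + \frac{120693}{-60155 + 37413}\right) = - 3 \left(56006 \cdot \frac{1}{37021} + \frac{120693}{-22742}\right) = - 3 \left(\frac{56006}{37021} + 120693 \left(- \frac{1}{22742}\right)\right) = - 3 \left(\frac{56006}{37021} - \frac{120693}{22742}\right) = \left(-3\right) \left(- \frac{3194487101}{841931582}\right) = \frac{9583461303}{841931582} \approx 11.383$)
$\sqrt{M{\left(248 \right)} + s} = \sqrt{6 \cdot 248^{4} + \frac{9583461303}{841931582}} = \sqrt{6 \cdot 3782742016 + \frac{9583461303}{841931582}} = \sqrt{22696452096 + \frac{9583461303}{841931582}} = \sqrt{\frac{19108859828555957175}{841931582}} = \frac{15 \sqrt{71503789269654959110542226}}{841931582}$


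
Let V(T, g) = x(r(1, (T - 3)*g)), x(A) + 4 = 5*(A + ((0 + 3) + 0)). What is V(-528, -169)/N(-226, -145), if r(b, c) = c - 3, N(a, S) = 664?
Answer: 448691/664 ≈ 675.74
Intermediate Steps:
r(b, c) = -3 + c
x(A) = 11 + 5*A (x(A) = -4 + 5*(A + ((0 + 3) + 0)) = -4 + 5*(A + (3 + 0)) = -4 + 5*(A + 3) = -4 + 5*(3 + A) = -4 + (15 + 5*A) = 11 + 5*A)
V(T, g) = -4 + 5*g*(-3 + T) (V(T, g) = 11 + 5*(-3 + (T - 3)*g) = 11 + 5*(-3 + (-3 + T)*g) = 11 + 5*(-3 + g*(-3 + T)) = 11 + (-15 + 5*g*(-3 + T)) = -4 + 5*g*(-3 + T))
V(-528, -169)/N(-226, -145) = (-4 + 5*(-169)*(-3 - 528))/664 = (-4 + 5*(-169)*(-531))*(1/664) = (-4 + 448695)*(1/664) = 448691*(1/664) = 448691/664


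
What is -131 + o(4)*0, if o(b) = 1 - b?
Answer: -131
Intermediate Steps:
-131 + o(4)*0 = -131 + (1 - 1*4)*0 = -131 + (1 - 4)*0 = -131 - 3*0 = -131 + 0 = -131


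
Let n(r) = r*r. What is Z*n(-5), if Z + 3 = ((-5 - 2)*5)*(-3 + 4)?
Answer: -950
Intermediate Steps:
n(r) = r**2
Z = -38 (Z = -3 + ((-5 - 2)*5)*(-3 + 4) = -3 - 7*5*1 = -3 - 35*1 = -3 - 35 = -38)
Z*n(-5) = -38*(-5)**2 = -38*25 = -950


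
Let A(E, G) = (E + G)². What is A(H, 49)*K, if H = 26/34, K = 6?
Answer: 4294296/289 ≈ 14859.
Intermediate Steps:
H = 13/17 (H = 26*(1/34) = 13/17 ≈ 0.76471)
A(H, 49)*K = (13/17 + 49)²*6 = (846/17)²*6 = (715716/289)*6 = 4294296/289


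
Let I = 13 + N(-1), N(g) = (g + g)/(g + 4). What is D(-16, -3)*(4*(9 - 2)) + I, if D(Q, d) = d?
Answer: -215/3 ≈ -71.667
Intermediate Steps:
N(g) = 2*g/(4 + g) (N(g) = (2*g)/(4 + g) = 2*g/(4 + g))
I = 37/3 (I = 13 + 2*(-1)/(4 - 1) = 13 + 2*(-1)/3 = 13 + 2*(-1)*(⅓) = 13 - ⅔ = 37/3 ≈ 12.333)
D(-16, -3)*(4*(9 - 2)) + I = -12*(9 - 2) + 37/3 = -12*7 + 37/3 = -3*28 + 37/3 = -84 + 37/3 = -215/3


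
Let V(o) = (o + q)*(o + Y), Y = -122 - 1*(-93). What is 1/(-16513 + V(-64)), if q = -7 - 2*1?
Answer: -1/9724 ≈ -0.00010284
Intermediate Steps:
q = -9 (q = -7 - 2 = -9)
Y = -29 (Y = -122 + 93 = -29)
V(o) = (-29 + o)*(-9 + o) (V(o) = (o - 9)*(o - 29) = (-9 + o)*(-29 + o) = (-29 + o)*(-9 + o))
1/(-16513 + V(-64)) = 1/(-16513 + (261 + (-64)² - 38*(-64))) = 1/(-16513 + (261 + 4096 + 2432)) = 1/(-16513 + 6789) = 1/(-9724) = -1/9724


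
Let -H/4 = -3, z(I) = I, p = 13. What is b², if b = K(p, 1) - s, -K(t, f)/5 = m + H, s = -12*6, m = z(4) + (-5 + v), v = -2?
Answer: 729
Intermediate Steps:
H = 12 (H = -4*(-3) = 12)
m = -3 (m = 4 + (-5 - 2) = 4 - 7 = -3)
s = -72
K(t, f) = -45 (K(t, f) = -5*(-3 + 12) = -5*9 = -45)
b = 27 (b = -45 - 1*(-72) = -45 + 72 = 27)
b² = 27² = 729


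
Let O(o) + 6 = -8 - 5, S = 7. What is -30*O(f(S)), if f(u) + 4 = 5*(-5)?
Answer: 570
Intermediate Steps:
f(u) = -29 (f(u) = -4 + 5*(-5) = -4 - 25 = -29)
O(o) = -19 (O(o) = -6 + (-8 - 5) = -6 - 13 = -19)
-30*O(f(S)) = -30*(-19) = 570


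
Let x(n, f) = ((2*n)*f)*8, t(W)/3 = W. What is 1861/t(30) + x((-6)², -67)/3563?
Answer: 3157463/320670 ≈ 9.8465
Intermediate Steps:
t(W) = 3*W
x(n, f) = 16*f*n (x(n, f) = (2*f*n)*8 = 16*f*n)
1861/t(30) + x((-6)², -67)/3563 = 1861/((3*30)) + (16*(-67)*(-6)²)/3563 = 1861/90 + (16*(-67)*36)*(1/3563) = 1861*(1/90) - 38592*1/3563 = 1861/90 - 38592/3563 = 3157463/320670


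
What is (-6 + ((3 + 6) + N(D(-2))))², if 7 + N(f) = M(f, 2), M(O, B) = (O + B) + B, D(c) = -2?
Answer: 4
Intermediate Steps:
M(O, B) = O + 2*B (M(O, B) = (B + O) + B = O + 2*B)
N(f) = -3 + f (N(f) = -7 + (f + 2*2) = -7 + (f + 4) = -7 + (4 + f) = -3 + f)
(-6 + ((3 + 6) + N(D(-2))))² = (-6 + ((3 + 6) + (-3 - 2)))² = (-6 + (9 - 5))² = (-6 + 4)² = (-2)² = 4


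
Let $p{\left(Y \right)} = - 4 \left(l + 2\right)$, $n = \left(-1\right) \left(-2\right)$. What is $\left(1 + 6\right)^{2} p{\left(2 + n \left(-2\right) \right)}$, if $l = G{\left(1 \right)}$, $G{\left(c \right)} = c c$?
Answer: $-588$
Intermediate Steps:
$n = 2$
$G{\left(c \right)} = c^{2}$
$l = 1$ ($l = 1^{2} = 1$)
$p{\left(Y \right)} = -12$ ($p{\left(Y \right)} = - 4 \left(1 + 2\right) = \left(-4\right) 3 = -12$)
$\left(1 + 6\right)^{2} p{\left(2 + n \left(-2\right) \right)} = \left(1 + 6\right)^{2} \left(-12\right) = 7^{2} \left(-12\right) = 49 \left(-12\right) = -588$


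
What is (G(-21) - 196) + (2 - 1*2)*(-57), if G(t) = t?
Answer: -217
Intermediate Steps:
(G(-21) - 196) + (2 - 1*2)*(-57) = (-21 - 196) + (2 - 1*2)*(-57) = -217 + (2 - 2)*(-57) = -217 + 0*(-57) = -217 + 0 = -217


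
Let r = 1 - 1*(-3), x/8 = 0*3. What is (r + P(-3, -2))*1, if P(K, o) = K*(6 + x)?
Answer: -14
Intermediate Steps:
x = 0 (x = 8*(0*3) = 8*0 = 0)
r = 4 (r = 1 + 3 = 4)
P(K, o) = 6*K (P(K, o) = K*(6 + 0) = K*6 = 6*K)
(r + P(-3, -2))*1 = (4 + 6*(-3))*1 = (4 - 18)*1 = -14*1 = -14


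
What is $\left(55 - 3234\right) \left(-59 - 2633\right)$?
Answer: $8557868$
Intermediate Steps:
$\left(55 - 3234\right) \left(-59 - 2633\right) = \left(-3179\right) \left(-2692\right) = 8557868$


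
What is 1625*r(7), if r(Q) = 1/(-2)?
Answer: -1625/2 ≈ -812.50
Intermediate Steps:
r(Q) = -½
1625*r(7) = 1625*(-½) = -1625/2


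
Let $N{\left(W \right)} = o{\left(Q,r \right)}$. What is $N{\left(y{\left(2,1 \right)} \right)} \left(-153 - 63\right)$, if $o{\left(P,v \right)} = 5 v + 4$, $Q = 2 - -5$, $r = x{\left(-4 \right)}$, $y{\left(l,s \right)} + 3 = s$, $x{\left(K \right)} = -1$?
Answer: $216$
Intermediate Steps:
$y{\left(l,s \right)} = -3 + s$
$r = -1$
$Q = 7$ ($Q = 2 + 5 = 7$)
$o{\left(P,v \right)} = 4 + 5 v$
$N{\left(W \right)} = -1$ ($N{\left(W \right)} = 4 + 5 \left(-1\right) = 4 - 5 = -1$)
$N{\left(y{\left(2,1 \right)} \right)} \left(-153 - 63\right) = - (-153 - 63) = \left(-1\right) \left(-216\right) = 216$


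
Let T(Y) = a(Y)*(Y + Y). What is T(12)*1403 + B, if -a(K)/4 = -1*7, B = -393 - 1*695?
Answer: 941728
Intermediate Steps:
B = -1088 (B = -393 - 695 = -1088)
a(K) = 28 (a(K) = -(-4)*7 = -4*(-7) = 28)
T(Y) = 56*Y (T(Y) = 28*(Y + Y) = 28*(2*Y) = 56*Y)
T(12)*1403 + B = (56*12)*1403 - 1088 = 672*1403 - 1088 = 942816 - 1088 = 941728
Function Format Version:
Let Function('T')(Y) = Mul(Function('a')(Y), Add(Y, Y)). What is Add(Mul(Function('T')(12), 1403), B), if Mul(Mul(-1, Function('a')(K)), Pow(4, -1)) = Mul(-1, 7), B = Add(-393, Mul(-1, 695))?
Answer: 941728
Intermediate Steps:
B = -1088 (B = Add(-393, -695) = -1088)
Function('a')(K) = 28 (Function('a')(K) = Mul(-4, Mul(-1, 7)) = Mul(-4, -7) = 28)
Function('T')(Y) = Mul(56, Y) (Function('T')(Y) = Mul(28, Add(Y, Y)) = Mul(28, Mul(2, Y)) = Mul(56, Y))
Add(Mul(Function('T')(12), 1403), B) = Add(Mul(Mul(56, 12), 1403), -1088) = Add(Mul(672, 1403), -1088) = Add(942816, -1088) = 941728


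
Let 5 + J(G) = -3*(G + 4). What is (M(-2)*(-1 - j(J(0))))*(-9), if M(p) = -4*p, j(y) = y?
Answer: -1152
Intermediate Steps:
J(G) = -17 - 3*G (J(G) = -5 - 3*(G + 4) = -5 - 3*(4 + G) = -5 + (-12 - 3*G) = -17 - 3*G)
(M(-2)*(-1 - j(J(0))))*(-9) = ((-4*(-2))*(-1 - (-17 - 3*0)))*(-9) = (8*(-1 - (-17 + 0)))*(-9) = (8*(-1 - 1*(-17)))*(-9) = (8*(-1 + 17))*(-9) = (8*16)*(-9) = 128*(-9) = -1152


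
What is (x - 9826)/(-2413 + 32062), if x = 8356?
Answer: -490/9883 ≈ -0.049580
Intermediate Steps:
(x - 9826)/(-2413 + 32062) = (8356 - 9826)/(-2413 + 32062) = -1470/29649 = -1470*1/29649 = -490/9883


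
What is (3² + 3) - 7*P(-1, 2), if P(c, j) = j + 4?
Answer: -30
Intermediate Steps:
P(c, j) = 4 + j
(3² + 3) - 7*P(-1, 2) = (3² + 3) - 7*(4 + 2) = (9 + 3) - 7*6 = 12 - 42 = -30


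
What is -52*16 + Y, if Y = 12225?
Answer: 11393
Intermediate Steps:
-52*16 + Y = -52*16 + 12225 = -832 + 12225 = 11393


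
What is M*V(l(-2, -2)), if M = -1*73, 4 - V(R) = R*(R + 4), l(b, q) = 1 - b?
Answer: 1241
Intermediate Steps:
V(R) = 4 - R*(4 + R) (V(R) = 4 - R*(R + 4) = 4 - R*(4 + R))
M = -73
M*V(l(-2, -2)) = -73*(4 - (1 - 1*(-2))**2 - 4*(1 - 1*(-2))) = -73*(4 - (1 + 2)**2 - 4*(1 + 2)) = -73*(4 - 1*3**2 - 4*3) = -73*(4 - 1*9 - 12) = -73*(4 - 9 - 12) = -73*(-17) = 1241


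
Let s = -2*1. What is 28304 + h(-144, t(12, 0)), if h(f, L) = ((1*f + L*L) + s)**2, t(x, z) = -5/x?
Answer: 1027869745/20736 ≈ 49569.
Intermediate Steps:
s = -2
h(f, L) = (-2 + f + L**2)**2 (h(f, L) = ((1*f + L*L) - 2)**2 = ((f + L**2) - 2)**2 = (-2 + f + L**2)**2)
28304 + h(-144, t(12, 0)) = 28304 + (-2 - 144 + (-5/12)**2)**2 = 28304 + (-2 - 144 + 25/144)**2 = 28304 + (-20999/144)**2 = 28304 + 440958001/20736 = 1027869745/20736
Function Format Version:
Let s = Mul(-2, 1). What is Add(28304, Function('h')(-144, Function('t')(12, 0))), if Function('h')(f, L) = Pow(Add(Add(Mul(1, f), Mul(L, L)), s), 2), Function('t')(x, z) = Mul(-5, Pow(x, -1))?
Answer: Rational(1027869745, 20736) ≈ 49569.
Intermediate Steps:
s = -2
Function('h')(f, L) = Pow(Add(-2, f, Pow(L, 2)), 2) (Function('h')(f, L) = Pow(Add(Add(Mul(1, f), Mul(L, L)), -2), 2) = Pow(Add(Add(f, Pow(L, 2)), -2), 2) = Pow(Add(-2, f, Pow(L, 2)), 2))
Add(28304, Function('h')(-144, Function('t')(12, 0))) = Add(28304, Pow(Add(-2, -144, Pow(Mul(-5, Pow(12, -1)), 2)), 2)) = Add(28304, Pow(Add(-2, -144, Pow(Mul(-5, Rational(1, 12)), 2)), 2)) = Add(28304, Pow(Add(-2, -144, Pow(Rational(-5, 12), 2)), 2)) = Add(28304, Pow(Add(-2, -144, Rational(25, 144)), 2)) = Add(28304, Pow(Rational(-20999, 144), 2)) = Add(28304, Rational(440958001, 20736)) = Rational(1027869745, 20736)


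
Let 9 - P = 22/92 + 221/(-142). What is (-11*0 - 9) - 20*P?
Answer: -351657/1633 ≈ -215.34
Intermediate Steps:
P = 16848/1633 (P = 9 - (22/92 + 221/(-142)) = 9 - (22*(1/92) + 221*(-1/142)) = 9 - (11/46 - 221/142) = 9 - 1*(-2151/1633) = 9 + 2151/1633 = 16848/1633 ≈ 10.317)
(-11*0 - 9) - 20*P = (-11*0 - 9) - 20*16848/1633 = (0 - 9) - 336960/1633 = -9 - 336960/1633 = -351657/1633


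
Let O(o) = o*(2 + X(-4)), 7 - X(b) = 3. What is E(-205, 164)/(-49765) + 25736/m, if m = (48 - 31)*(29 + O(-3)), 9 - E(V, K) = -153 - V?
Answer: 1280760081/9306055 ≈ 137.63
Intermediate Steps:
X(b) = 4 (X(b) = 7 - 1*3 = 7 - 3 = 4)
O(o) = 6*o (O(o) = o*(2 + 4) = o*6 = 6*o)
E(V, K) = 162 + V (E(V, K) = 9 - (-153 - V) = 9 + (153 + V) = 162 + V)
m = 187 (m = (48 - 31)*(29 + 6*(-3)) = 17*(29 - 18) = 17*11 = 187)
E(-205, 164)/(-49765) + 25736/m = (162 - 205)/(-49765) + 25736/187 = -43*(-1/49765) + 25736*(1/187) = 43/49765 + 25736/187 = 1280760081/9306055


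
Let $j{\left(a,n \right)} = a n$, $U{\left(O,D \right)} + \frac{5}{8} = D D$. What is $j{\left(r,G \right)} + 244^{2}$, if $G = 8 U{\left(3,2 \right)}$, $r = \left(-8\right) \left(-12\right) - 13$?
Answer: $61777$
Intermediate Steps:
$r = 83$ ($r = 96 - 13 = 83$)
$U{\left(O,D \right)} = - \frac{5}{8} + D^{2}$ ($U{\left(O,D \right)} = - \frac{5}{8} + D D = - \frac{5}{8} + D^{2}$)
$G = 27$ ($G = 8 \left(- \frac{5}{8} + 2^{2}\right) = 8 \left(- \frac{5}{8} + 4\right) = 8 \cdot \frac{27}{8} = 27$)
$j{\left(r,G \right)} + 244^{2} = 83 \cdot 27 + 244^{2} = 2241 + 59536 = 61777$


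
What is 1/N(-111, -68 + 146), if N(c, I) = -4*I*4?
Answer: -1/1248 ≈ -0.00080128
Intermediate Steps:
N(c, I) = -16*I
1/N(-111, -68 + 146) = 1/(-16*(-68 + 146)) = 1/(-16*78) = 1/(-1248) = -1/1248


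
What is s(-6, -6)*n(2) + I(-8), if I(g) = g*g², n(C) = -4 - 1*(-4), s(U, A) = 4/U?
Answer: -512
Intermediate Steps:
n(C) = 0 (n(C) = -4 + 4 = 0)
I(g) = g³
s(-6, -6)*n(2) + I(-8) = (4/(-6))*0 + (-8)³ = (4*(-⅙))*0 - 512 = -⅔*0 - 512 = 0 - 512 = -512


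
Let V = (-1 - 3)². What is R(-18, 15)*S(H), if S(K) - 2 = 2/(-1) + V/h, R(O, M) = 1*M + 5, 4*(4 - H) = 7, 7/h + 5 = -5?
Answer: -3200/7 ≈ -457.14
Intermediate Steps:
h = -7/10 (h = 7/(-5 - 5) = 7/(-10) = 7*(-⅒) = -7/10 ≈ -0.70000)
H = 9/4 (H = 4 - ¼*7 = 4 - 7/4 = 9/4 ≈ 2.2500)
R(O, M) = 5 + M (R(O, M) = M + 5 = 5 + M)
V = 16 (V = (-4)² = 16)
S(K) = -160/7 (S(K) = 2 + (2/(-1) + 16/(-7/10)) = 2 + (2*(-1) + 16*(-10/7)) = 2 + (-2 - 160/7) = 2 - 174/7 = -160/7)
R(-18, 15)*S(H) = (5 + 15)*(-160/7) = 20*(-160/7) = -3200/7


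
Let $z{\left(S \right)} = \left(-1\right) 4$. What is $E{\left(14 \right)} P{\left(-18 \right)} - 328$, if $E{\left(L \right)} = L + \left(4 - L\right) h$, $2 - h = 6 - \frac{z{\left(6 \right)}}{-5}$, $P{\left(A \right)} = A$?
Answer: $-1156$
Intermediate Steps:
$z{\left(S \right)} = -4$
$h = - \frac{16}{5}$ ($h = 2 - \left(6 - - \frac{4}{-5}\right) = 2 - \left(6 - \left(-4\right) \left(- \frac{1}{5}\right)\right) = 2 - \left(6 - \frac{4}{5}\right) = 2 - \frac{26}{5} = - \frac{16}{5} \approx -3.2$)
$E{\left(L \right)} = - \frac{64}{5} + \frac{21 L}{5}$ ($E{\left(L \right)} = L + \left(4 - L\right) \left(- \frac{16}{5}\right) = L + \left(- \frac{64}{5} + \frac{16 L}{5}\right) = - \frac{64}{5} + \frac{21 L}{5}$)
$E{\left(14 \right)} P{\left(-18 \right)} - 328 = \left(- \frac{64}{5} + \frac{21}{5} \cdot 14\right) \left(-18\right) - 328 = \left(- \frac{64}{5} + \frac{294}{5}\right) \left(-18\right) - 328 = 46 \left(-18\right) - 328 = -828 - 328 = -1156$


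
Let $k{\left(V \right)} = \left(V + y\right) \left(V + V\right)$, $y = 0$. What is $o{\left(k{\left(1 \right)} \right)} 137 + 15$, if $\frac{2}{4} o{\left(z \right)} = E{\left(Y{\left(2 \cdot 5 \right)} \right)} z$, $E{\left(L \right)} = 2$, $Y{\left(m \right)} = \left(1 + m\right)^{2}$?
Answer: $1111$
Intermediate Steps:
$k{\left(V \right)} = 2 V^{2}$ ($k{\left(V \right)} = \left(V + 0\right) \left(V + V\right) = V 2 V = 2 V^{2}$)
$o{\left(z \right)} = 4 z$ ($o{\left(z \right)} = 2 \cdot 2 z = 4 z$)
$o{\left(k{\left(1 \right)} \right)} 137 + 15 = 4 \cdot 2 \cdot 1^{2} \cdot 137 + 15 = 4 \cdot 2 \cdot 1 \cdot 137 + 15 = 4 \cdot 2 \cdot 137 + 15 = 8 \cdot 137 + 15 = 1096 + 15 = 1111$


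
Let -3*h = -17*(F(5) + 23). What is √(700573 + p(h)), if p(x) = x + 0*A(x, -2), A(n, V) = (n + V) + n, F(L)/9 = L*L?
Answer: √6317805/3 ≈ 837.84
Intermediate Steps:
F(L) = 9*L² (F(L) = 9*(L*L) = 9*L²)
A(n, V) = V + 2*n (A(n, V) = (V + n) + n = V + 2*n)
h = 4216/3 (h = -(-17)*(9*5² + 23)/3 = -(-17)*(9*25 + 23)/3 = -(-17)*(225 + 23)/3 = -(-17)*248/3 = -⅓*(-4216) = 4216/3 ≈ 1405.3)
p(x) = x (p(x) = x + 0*(-2 + 2*x) = x + 0 = x)
√(700573 + p(h)) = √(700573 + 4216/3) = √(2105935/3) = √6317805/3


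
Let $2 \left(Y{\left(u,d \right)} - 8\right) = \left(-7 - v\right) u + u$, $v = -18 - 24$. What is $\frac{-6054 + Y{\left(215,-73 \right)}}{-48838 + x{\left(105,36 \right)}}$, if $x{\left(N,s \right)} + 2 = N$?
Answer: $\frac{2176}{48735} \approx 0.04465$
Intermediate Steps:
$x{\left(N,s \right)} = -2 + N$
$v = -42$
$Y{\left(u,d \right)} = 8 + 18 u$ ($Y{\left(u,d \right)} = 8 + \frac{\left(-7 - -42\right) u + u}{2} = 8 + \frac{\left(-7 + 42\right) u + u}{2} = 8 + \frac{35 u + u}{2} = 8 + \frac{36 u}{2} = 8 + 18 u$)
$\frac{-6054 + Y{\left(215,-73 \right)}}{-48838 + x{\left(105,36 \right)}} = \frac{-6054 + \left(8 + 18 \cdot 215\right)}{-48838 + \left(-2 + 105\right)} = \frac{-6054 + \left(8 + 3870\right)}{-48838 + 103} = \frac{-6054 + 3878}{-48735} = \left(-2176\right) \left(- \frac{1}{48735}\right) = \frac{2176}{48735}$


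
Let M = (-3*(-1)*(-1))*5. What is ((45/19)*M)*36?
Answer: -24300/19 ≈ -1278.9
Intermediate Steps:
M = -15 (M = (3*(-1))*5 = -3*5 = -15)
((45/19)*M)*36 = ((45/19)*(-15))*36 = -675/19*36 = -24300/19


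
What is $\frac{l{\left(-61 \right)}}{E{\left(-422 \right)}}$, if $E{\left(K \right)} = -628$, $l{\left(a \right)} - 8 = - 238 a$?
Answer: $- \frac{7263}{314} \approx -23.131$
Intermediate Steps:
$l{\left(a \right)} = 8 - 238 a$
$\frac{l{\left(-61 \right)}}{E{\left(-422 \right)}} = \frac{8 - -14518}{-628} = \left(8 + 14518\right) \left(- \frac{1}{628}\right) = 14526 \left(- \frac{1}{628}\right) = - \frac{7263}{314}$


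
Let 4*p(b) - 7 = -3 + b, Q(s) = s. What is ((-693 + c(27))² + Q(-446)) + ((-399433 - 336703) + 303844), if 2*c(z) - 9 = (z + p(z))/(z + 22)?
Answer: 6270428977/153664 ≈ 40806.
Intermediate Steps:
p(b) = 1 + b/4 (p(b) = 7/4 + (-3 + b)/4 = 7/4 + (-¾ + b/4) = 1 + b/4)
c(z) = 9/2 + (1 + 5*z/4)/(2*(22 + z)) (c(z) = 9/2 + ((z + (1 + z/4))/(z + 22))/2 = 9/2 + ((1 + 5*z/4)/(22 + z))/2 = 9/2 + (1 + 5*z/4)/(2*(22 + z)))
((-693 + c(27))² + Q(-446)) + ((-399433 - 336703) + 303844) = ((-693 + (796 + 41*27)/(8*(22 + 27)))² - 446) + ((-399433 - 336703) + 303844) = ((-693 + (⅛)*(796 + 1107)/49)² - 446) + (-736136 + 303844) = ((-693 + (⅛)*(1/49)*1903)² - 446) - 432292 = ((-693 + 1903/392)² - 446) - 432292 = ((-269753/392)² - 446) - 432292 = (72766681009/153664 - 446) - 432292 = 72698146865/153664 - 432292 = 6270428977/153664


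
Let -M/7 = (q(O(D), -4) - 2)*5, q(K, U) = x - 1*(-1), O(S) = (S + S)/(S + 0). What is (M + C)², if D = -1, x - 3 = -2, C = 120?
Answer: 14400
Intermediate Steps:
x = 1 (x = 3 - 2 = 1)
O(S) = 2 (O(S) = (2*S)/S = 2)
q(K, U) = 2 (q(K, U) = 1 - 1*(-1) = 1 + 1 = 2)
M = 0 (M = -7*(2 - 2)*5 = -0*5 = -7*0 = 0)
(M + C)² = (0 + 120)² = 120² = 14400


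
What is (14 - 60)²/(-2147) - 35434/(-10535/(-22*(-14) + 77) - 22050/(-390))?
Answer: -777700719/639806 ≈ -1215.5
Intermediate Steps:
(14 - 60)²/(-2147) - 35434/(-10535/(-22*(-14) + 77) - 22050/(-390)) = (-46)²*(-1/2147) - 35434/(-10535/(308 + 77) - 22050*(-1/390)) = 2116*(-1/2147) - 35434/(-10535/385 + 735/13) = -2116/2147 - 35434/(-10535*1/385 + 735/13) = -2116/2147 - 35434/(-301/11 + 735/13) = -2116/2147 - 35434/4172/143 = -2116/2147 - 35434*143/4172 = -2116/2147 - 361933/298 = -777700719/639806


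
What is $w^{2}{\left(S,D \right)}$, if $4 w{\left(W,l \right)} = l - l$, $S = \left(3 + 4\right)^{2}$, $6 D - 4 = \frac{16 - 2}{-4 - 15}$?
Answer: $0$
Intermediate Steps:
$D = \frac{31}{57}$ ($D = \frac{2}{3} + \frac{\left(16 - 2\right) \frac{1}{-4 - 15}}{6} = \frac{2}{3} + \frac{14 \frac{1}{-19}}{6} = \frac{2}{3} + \frac{14 \left(- \frac{1}{19}\right)}{6} = \frac{2}{3} + \frac{1}{6} \left(- \frac{14}{19}\right) = \frac{2}{3} - \frac{7}{57} = \frac{31}{57} \approx 0.54386$)
$S = 49$ ($S = 7^{2} = 49$)
$w{\left(W,l \right)} = 0$ ($w{\left(W,l \right)} = \frac{l - l}{4} = \frac{1}{4} \cdot 0 = 0$)
$w^{2}{\left(S,D \right)} = 0^{2} = 0$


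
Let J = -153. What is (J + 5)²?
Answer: 21904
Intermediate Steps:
(J + 5)² = (-153 + 5)² = (-148)² = 21904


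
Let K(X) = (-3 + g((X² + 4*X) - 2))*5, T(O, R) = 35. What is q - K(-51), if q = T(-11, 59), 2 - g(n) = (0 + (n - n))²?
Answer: 40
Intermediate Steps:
g(n) = 2 (g(n) = 2 - (0 + (n - n))² = 2 - (0 + 0)² = 2 - 1*0² = 2 - 1*0 = 2 + 0 = 2)
K(X) = -5 (K(X) = (-3 + 2)*5 = -1*5 = -5)
q = 35
q - K(-51) = 35 - 1*(-5) = 35 + 5 = 40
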